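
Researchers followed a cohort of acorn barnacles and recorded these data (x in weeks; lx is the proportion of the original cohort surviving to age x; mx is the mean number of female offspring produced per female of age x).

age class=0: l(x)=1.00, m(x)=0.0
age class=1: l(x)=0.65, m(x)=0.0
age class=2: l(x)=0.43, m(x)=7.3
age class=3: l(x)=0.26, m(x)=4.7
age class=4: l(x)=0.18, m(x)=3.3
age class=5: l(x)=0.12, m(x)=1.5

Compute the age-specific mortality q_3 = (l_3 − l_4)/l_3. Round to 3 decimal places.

q_3 = (l_3 − l_4) / l_3 = (0.26 − 0.18) / 0.26
     = 0.08 / 0.26 = 0.307692… → 0.308

0.308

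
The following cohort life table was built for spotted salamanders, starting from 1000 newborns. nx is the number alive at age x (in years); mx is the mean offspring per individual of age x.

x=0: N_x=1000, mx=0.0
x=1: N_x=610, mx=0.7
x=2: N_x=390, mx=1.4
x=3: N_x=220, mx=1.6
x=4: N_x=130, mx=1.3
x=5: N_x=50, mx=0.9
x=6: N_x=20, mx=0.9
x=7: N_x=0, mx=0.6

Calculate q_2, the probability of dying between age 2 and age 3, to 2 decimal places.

0.44

lx = nx/n0 = nx/1000: 1, 0.61, 0.39, 0.22, 0.13, 0.05, 0.02, 0
q_2 = (l_2 − l_3) / l_2 = (0.39 − 0.22) / 0.39
     = 0.17 / 0.39 = 0.435897… → 0.44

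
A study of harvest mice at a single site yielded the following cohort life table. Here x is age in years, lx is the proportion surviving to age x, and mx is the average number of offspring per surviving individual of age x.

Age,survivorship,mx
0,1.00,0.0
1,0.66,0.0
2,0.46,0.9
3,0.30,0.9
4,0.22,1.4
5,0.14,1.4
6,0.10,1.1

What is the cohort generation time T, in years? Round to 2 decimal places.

3.47

lx·mx: 0, 0, 0.414, 0.27, 0.308, 0.196, 0.11 → R0 = 1.298
x·lx·mx: 0, 0, 0.828, 0.81, 1.232, 0.98, 0.66 → Σ = 4.51
T = 4.51 / 1.298 = 3.474576… → 3.47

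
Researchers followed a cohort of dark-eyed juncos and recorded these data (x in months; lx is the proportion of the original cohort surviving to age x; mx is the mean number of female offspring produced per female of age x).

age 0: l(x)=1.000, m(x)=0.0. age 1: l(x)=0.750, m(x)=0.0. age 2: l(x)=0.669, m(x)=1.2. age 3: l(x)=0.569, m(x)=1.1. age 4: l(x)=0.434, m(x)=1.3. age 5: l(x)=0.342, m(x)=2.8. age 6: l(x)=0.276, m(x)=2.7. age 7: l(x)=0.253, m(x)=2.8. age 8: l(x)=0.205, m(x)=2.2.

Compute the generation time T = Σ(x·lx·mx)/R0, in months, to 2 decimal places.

lx·mx: 0, 0, 0.8028, 0.6259, 0.5642, 0.9576, 0.7452, 0.7084, 0.451 → R0 = 4.8551
x·lx·mx: 0, 0, 1.6056, 1.8777, 2.2568, 4.788, 4.4712, 4.9588, 3.608 → Σ = 23.5661
T = 23.5661 / 4.8551 = 4.853886… → 4.85

4.85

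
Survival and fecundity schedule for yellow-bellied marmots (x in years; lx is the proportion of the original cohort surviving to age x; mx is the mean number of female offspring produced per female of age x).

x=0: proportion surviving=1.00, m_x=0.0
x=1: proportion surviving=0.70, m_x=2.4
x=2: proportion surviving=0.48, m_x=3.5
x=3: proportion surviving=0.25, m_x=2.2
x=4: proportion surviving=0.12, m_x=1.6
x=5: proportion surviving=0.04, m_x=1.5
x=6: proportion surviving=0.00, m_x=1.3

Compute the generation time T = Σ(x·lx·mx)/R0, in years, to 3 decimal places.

1.864

lx·mx: 0, 1.68, 1.68, 0.55, 0.192, 0.06, 0 → R0 = 4.162
x·lx·mx: 0, 1.68, 3.36, 1.65, 0.768, 0.3, 0 → Σ = 7.758
T = 7.758 / 4.162 = 1.864008… → 1.864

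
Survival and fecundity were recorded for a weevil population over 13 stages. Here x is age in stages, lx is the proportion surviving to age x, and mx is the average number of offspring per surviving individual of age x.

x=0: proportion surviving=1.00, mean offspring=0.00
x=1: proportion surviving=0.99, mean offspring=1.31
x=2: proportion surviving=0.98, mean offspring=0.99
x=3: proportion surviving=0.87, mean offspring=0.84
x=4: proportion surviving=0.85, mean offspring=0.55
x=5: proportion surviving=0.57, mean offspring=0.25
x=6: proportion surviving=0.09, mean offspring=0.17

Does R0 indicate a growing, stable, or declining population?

growing

R0 = Σ lx·mx = 0 + 1.2969 + 0.9702 + 0.7308 + 0.4675 + 0.1425 + 0.0153 = 3.6232
R0 > 1, so the population is growing.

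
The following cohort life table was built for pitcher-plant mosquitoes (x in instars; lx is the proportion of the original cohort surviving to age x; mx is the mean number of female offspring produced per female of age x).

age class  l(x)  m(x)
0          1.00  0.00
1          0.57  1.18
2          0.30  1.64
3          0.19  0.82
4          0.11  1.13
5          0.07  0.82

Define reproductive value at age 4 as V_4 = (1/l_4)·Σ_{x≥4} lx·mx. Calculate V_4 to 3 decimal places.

1.652

lx·mx for x ≥ 4: 0.1243, 0.0574 → sum = 0.1817
V_4 = 0.1817 / l_4 = 0.1817 / 0.11 = 1.651818… → 1.652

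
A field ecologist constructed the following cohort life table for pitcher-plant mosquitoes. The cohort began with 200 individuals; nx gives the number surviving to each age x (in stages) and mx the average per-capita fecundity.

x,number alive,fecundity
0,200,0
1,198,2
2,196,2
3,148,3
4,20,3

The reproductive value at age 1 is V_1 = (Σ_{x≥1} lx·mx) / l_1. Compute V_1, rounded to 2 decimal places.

lx = nx/n0 = nx/200: 1, 0.99, 0.98, 0.74, 0.1
lx·mx for x ≥ 1: 1.98, 1.96, 2.22, 0.3 → sum = 6.46
V_1 = 6.46 / l_1 = 6.46 / 0.99 = 6.525253… → 6.53

6.53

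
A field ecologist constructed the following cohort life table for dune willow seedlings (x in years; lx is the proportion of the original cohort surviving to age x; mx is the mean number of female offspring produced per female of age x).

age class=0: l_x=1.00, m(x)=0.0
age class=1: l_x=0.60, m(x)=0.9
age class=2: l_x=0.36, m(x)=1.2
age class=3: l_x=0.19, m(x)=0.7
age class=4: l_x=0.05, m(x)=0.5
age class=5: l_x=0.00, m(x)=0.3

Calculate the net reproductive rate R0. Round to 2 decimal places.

1.13

lx·mx by age: 0, 0.54, 0.432, 0.133, 0.025, 0
R0 = Σ lx·mx = 1.13 → 1.13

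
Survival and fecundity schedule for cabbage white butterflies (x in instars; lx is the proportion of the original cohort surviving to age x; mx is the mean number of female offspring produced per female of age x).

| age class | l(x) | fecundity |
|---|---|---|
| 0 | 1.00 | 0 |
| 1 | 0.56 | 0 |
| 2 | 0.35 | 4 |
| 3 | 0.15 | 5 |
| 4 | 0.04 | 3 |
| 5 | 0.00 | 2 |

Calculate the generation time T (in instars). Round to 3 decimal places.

lx·mx: 0, 0, 1.4, 0.75, 0.12, 0 → R0 = 2.27
x·lx·mx: 0, 0, 2.8, 2.25, 0.48, 0 → Σ = 5.53
T = 5.53 / 2.27 = 2.436123… → 2.436

2.436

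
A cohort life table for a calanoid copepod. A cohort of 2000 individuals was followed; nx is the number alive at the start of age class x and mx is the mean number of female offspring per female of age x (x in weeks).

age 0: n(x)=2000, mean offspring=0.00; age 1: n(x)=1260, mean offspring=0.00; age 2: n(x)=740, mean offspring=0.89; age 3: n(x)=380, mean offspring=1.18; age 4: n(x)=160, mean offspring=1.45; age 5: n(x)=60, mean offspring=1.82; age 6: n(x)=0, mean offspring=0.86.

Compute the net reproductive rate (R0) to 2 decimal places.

0.72

lx = nx/n0 = nx/2000: 1, 0.63, 0.37, 0.19, 0.08, 0.03, 0
lx·mx by age: 0, 0, 0.3293, 0.2242, 0.116, 0.0546, 0
R0 = Σ lx·mx = 0.7241 → 0.72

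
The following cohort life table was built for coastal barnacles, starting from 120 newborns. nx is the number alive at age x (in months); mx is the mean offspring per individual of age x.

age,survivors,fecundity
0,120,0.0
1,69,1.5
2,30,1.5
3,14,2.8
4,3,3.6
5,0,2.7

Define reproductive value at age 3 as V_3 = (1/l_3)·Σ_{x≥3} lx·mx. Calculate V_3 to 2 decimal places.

3.57

lx = nx/n0 = nx/120: 1, 0.575, 0.25, 0.11667…, 0.025, 0
lx·mx for x ≥ 3: 0.326667…, 0.09, 0 → sum = 0.416667…
V_3 = 0.416667… / l_3 = 0.416667… / 0.116667… = 3.571429… → 3.57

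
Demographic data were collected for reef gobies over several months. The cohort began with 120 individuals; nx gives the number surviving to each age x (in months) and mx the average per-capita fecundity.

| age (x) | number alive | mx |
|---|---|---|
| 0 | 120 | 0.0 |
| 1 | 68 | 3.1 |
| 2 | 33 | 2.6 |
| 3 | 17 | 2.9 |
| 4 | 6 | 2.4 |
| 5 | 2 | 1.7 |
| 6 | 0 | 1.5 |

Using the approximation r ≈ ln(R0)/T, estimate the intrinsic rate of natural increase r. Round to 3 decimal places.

lx = nx/n0 = nx/120: 1, 0.56667…, 0.275, 0.14167…, 0.05, 0.01667…, 0
R0 = Σ lx·mx = 0 + 1.75667… + 0.715 + 0.41083… + 0.12 + 0.02833… + 0 = 3.030833…
Σ x·lx·mx = 5.040833…; T = 5.040833…/3.030833… = 1.66318…
r ≈ ln(R0)/T = ln(3.030833…)/1.66318… = 0.6667… → 0.667

0.667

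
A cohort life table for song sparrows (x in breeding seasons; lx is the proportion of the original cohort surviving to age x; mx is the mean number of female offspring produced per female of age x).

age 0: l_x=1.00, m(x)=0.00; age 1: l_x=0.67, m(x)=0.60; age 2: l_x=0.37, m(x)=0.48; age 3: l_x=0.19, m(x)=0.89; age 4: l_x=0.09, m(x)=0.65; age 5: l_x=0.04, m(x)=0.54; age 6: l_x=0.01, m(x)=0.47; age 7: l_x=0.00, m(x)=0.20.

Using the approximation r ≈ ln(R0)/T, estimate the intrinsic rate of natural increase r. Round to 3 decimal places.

R0 = Σ lx·mx = 0 + 0.402 + 0.1776 + 0.1691 + 0.0585 + 0.0216 + 0.0047 + 0 = 0.8335
Σ x·lx·mx = 1.6347; T = 1.6347/0.8335 = 1.96125…
r ≈ ln(R0)/T = ln(0.8335)/1.96125… = -0.09286… → -0.093

-0.093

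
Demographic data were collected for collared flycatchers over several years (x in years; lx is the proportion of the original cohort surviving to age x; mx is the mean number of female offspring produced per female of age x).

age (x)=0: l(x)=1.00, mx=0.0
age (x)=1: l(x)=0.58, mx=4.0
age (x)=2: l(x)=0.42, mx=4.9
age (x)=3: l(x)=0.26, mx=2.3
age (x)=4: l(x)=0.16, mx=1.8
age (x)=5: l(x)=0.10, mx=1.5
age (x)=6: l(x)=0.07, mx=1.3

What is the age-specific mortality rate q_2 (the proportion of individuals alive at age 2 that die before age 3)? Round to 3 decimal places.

q_2 = (l_2 − l_3) / l_2 = (0.42 − 0.26) / 0.42
     = 0.16 / 0.42 = 0.380952… → 0.381

0.381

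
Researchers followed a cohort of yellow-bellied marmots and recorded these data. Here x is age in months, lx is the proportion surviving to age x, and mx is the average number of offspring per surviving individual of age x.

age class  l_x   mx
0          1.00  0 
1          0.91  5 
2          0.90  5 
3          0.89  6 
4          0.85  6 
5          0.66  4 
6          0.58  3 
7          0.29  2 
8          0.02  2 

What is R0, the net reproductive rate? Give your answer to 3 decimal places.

24.490

lx·mx by age: 0, 4.55, 4.5, 5.34, 5.1, 2.64, 1.74, 0.58, 0.04
R0 = Σ lx·mx = 24.49 → 24.490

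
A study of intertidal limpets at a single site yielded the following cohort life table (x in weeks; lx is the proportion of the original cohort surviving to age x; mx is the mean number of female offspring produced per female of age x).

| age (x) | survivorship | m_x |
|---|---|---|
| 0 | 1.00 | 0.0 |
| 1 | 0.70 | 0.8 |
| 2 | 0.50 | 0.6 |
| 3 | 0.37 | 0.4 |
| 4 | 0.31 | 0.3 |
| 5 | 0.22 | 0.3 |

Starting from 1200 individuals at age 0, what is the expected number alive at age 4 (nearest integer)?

372

Expected survivors = N0 · l_4 = 1200 × 0.31 = 372 → 372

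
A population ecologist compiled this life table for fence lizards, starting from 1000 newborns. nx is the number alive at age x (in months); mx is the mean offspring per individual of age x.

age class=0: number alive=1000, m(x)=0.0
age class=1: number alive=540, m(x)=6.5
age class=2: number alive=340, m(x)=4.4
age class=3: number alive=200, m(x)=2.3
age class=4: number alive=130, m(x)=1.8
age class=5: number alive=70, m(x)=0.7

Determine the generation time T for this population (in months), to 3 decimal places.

lx = nx/n0 = nx/1000: 1, 0.54, 0.34, 0.2, 0.13, 0.07
lx·mx: 0, 3.51, 1.496, 0.46, 0.234, 0.049 → R0 = 5.749
x·lx·mx: 0, 3.51, 2.992, 1.38, 0.936, 0.245 → Σ = 9.063
T = 9.063 / 5.749 = 1.576448… → 1.576

1.576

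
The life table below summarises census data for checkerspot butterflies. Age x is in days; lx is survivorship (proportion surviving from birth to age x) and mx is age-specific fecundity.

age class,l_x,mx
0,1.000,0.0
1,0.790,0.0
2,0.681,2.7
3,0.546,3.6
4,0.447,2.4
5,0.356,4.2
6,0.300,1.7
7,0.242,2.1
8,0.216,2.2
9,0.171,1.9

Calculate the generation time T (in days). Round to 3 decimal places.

lx·mx: 0, 0, 1.8387, 1.9656, 1.0728, 1.4952, 0.51, 0.5082, 0.4752, 0.3249 → R0 = 8.1906
x·lx·mx: 0, 0, 3.6774, 5.8968, 4.2912, 7.476, 3.06, 3.5574, 3.8016, 2.9241 → Σ = 34.6845
T = 34.6845 / 8.1906 = 4.234671… → 4.235

4.235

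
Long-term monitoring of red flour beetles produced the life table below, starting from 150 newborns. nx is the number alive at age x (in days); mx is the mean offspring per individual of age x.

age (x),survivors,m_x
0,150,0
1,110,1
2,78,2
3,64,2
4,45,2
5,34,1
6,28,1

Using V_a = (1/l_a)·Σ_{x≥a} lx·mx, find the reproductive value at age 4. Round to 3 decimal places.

3.378

lx = nx/n0 = nx/150: 1, 0.73333…, 0.52, 0.42667…, 0.3, 0.22667…, 0.18667…
lx·mx for x ≥ 4: 0.6, 0.226667…, 0.186667… → sum = 1.013333…
V_4 = 1.013333… / l_4 = 1.013333… / 0.3 = 3.377778… → 3.378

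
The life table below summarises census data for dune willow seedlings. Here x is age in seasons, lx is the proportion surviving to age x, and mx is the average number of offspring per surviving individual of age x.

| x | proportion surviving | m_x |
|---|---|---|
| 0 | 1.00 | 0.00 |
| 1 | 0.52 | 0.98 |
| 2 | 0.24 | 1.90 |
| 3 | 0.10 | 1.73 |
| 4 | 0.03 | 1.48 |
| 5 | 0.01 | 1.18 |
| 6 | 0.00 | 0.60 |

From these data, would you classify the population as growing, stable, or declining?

growing

R0 = Σ lx·mx = 0 + 0.5096 + 0.456 + 0.173 + 0.0444 + 0.0118 + 0 = 1.1948
R0 > 1, so the population is growing.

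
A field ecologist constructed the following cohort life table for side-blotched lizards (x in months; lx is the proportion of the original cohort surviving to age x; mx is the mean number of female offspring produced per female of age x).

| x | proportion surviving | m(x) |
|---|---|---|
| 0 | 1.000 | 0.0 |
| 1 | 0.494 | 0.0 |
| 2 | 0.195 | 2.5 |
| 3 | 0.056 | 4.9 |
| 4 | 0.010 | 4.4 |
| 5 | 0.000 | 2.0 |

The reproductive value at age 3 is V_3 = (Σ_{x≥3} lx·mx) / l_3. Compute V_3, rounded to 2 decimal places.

5.69

lx·mx for x ≥ 3: 0.2744, 0.044, 0 → sum = 0.3184
V_3 = 0.3184 / l_3 = 0.3184 / 0.056 = 5.685714… → 5.69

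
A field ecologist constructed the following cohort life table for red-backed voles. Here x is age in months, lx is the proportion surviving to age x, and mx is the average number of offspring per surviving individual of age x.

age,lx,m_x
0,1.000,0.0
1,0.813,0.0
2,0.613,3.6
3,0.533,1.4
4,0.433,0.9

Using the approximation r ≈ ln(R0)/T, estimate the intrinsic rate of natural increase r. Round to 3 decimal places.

0.491

R0 = Σ lx·mx = 0 + 0 + 2.2068 + 0.7462 + 0.3897 = 3.3427
Σ x·lx·mx = 8.211; T = 8.211/3.3427 = 2.4564…
r ≈ ln(R0)/T = ln(3.3427)/2.4564… = 0.49128… → 0.491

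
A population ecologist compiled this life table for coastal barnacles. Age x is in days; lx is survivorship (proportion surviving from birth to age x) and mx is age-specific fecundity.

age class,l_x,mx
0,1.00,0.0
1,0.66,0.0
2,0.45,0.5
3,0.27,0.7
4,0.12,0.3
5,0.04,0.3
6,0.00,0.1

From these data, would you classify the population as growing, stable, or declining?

R0 = Σ lx·mx = 0 + 0 + 0.225 + 0.189 + 0.036 + 0.012 + 0 = 0.462
R0 < 1, so the population is declining.

declining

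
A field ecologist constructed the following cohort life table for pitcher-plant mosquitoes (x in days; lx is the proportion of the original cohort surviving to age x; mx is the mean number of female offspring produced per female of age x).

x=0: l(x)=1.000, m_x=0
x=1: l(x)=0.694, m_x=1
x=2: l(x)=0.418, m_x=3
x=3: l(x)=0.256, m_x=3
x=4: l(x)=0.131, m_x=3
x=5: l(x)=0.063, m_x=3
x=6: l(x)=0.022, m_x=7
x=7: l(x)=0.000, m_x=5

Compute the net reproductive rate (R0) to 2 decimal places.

3.45

lx·mx by age: 0, 0.694, 1.254, 0.768, 0.393, 0.189, 0.154, 0
R0 = Σ lx·mx = 3.452 → 3.45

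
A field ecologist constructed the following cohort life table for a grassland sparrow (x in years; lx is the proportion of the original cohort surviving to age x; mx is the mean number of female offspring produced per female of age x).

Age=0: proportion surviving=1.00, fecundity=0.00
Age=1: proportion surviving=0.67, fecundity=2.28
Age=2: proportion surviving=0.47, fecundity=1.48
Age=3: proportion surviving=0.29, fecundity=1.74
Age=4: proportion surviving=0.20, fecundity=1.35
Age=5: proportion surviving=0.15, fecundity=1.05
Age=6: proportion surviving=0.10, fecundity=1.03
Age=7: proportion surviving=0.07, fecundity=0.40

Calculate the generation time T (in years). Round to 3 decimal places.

2.165

lx·mx: 0, 1.5276, 0.6956, 0.5046, 0.27, 0.1575, 0.103, 0.028 → R0 = 3.2863
x·lx·mx: 0, 1.5276, 1.3912, 1.5138, 1.08, 0.7875, 0.618, 0.196 → Σ = 7.1141
T = 7.1141 / 3.2863 = 2.164775… → 2.165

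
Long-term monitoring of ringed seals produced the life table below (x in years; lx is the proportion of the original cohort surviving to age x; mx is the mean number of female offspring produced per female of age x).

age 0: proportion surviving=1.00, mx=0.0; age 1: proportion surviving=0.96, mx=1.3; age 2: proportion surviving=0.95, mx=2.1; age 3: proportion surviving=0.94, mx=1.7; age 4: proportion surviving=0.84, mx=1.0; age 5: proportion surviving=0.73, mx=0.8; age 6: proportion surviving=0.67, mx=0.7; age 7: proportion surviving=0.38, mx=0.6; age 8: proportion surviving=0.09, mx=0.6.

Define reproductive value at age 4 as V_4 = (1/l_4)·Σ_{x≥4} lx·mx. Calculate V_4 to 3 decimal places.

lx·mx for x ≥ 4: 0.84, 0.584, 0.469, 0.228, 0.054 → sum = 2.175
V_4 = 2.175 / l_4 = 2.175 / 0.84 = 2.589286… → 2.589

2.589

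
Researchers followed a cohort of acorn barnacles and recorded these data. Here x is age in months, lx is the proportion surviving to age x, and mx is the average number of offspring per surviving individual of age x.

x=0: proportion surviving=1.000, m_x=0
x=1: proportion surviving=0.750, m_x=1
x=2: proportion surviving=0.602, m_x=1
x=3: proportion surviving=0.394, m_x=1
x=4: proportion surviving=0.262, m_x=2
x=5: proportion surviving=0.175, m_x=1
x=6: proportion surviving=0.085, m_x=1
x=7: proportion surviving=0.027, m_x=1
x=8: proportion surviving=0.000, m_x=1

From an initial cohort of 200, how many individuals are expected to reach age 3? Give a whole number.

79

Expected survivors = N0 · l_3 = 200 × 0.394 = 78.8 → 79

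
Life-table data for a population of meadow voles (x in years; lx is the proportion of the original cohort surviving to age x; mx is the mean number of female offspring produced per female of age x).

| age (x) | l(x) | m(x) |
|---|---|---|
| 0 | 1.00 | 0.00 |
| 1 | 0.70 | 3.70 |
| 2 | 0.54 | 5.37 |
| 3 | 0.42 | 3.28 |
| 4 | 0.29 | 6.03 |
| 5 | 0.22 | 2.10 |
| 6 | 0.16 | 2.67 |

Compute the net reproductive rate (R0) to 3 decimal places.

lx·mx by age: 0, 2.59, 2.8998, 1.3776, 1.7487, 0.462, 0.4272
R0 = Σ lx·mx = 9.5053 → 9.505

9.505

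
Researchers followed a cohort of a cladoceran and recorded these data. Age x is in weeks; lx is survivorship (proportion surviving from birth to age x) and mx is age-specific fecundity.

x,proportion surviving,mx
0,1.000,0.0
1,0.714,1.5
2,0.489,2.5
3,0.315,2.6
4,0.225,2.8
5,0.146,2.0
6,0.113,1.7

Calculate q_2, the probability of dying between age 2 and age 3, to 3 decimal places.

q_2 = (l_2 − l_3) / l_2 = (0.489 − 0.315) / 0.489
     = 0.174 / 0.489 = 0.355828… → 0.356

0.356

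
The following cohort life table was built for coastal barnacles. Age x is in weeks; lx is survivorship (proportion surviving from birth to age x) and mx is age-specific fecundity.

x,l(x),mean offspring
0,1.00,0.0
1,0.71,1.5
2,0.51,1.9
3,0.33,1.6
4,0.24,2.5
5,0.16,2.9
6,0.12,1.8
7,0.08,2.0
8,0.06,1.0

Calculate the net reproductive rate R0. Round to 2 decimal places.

4.06

lx·mx by age: 0, 1.065, 0.969, 0.528, 0.6, 0.464, 0.216, 0.16, 0.06
R0 = Σ lx·mx = 4.062 → 4.06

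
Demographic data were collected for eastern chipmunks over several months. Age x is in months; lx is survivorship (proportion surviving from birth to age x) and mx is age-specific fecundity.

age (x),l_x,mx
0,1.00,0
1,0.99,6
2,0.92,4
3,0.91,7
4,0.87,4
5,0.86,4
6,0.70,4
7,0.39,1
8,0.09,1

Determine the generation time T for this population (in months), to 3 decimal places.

lx·mx: 0, 5.94, 3.68, 6.37, 3.48, 3.44, 2.8, 0.39, 0.09 → R0 = 26.19
x·lx·mx: 0, 5.94, 7.36, 19.11, 13.92, 17.2, 16.8, 2.73, 0.72 → Σ = 83.78
T = 83.78 / 26.19 = 3.198931… → 3.199

3.199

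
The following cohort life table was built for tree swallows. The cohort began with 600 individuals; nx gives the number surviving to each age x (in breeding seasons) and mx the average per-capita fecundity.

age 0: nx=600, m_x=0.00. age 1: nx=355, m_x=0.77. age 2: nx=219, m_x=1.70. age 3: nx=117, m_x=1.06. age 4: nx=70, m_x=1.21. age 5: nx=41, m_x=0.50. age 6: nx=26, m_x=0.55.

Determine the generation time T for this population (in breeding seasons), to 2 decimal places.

2.16

lx = nx/n0 = nx/600: 1, 0.59167…, 0.365, 0.195, 0.11667…, 0.06833…, 0.04333…
lx·mx: 0, 0.455583…, 0.6205, 0.2067, 0.141167…, 0.034167…, 0.023833… → R0 = 1.48195…
x·lx·mx: 0, 0.455583…, 1.241, 0.6201, 0.564667…, 0.170833…, 0.143… → Σ = 3.195183…
T = 3.195183… / 1.48195… = 2.156067… → 2.16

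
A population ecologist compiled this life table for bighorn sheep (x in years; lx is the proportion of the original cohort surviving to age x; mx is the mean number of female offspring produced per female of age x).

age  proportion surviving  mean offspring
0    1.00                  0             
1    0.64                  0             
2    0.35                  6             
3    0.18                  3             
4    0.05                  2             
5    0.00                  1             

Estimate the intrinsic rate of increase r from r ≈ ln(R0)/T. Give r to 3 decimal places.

R0 = Σ lx·mx = 0 + 0 + 2.1 + 0.54 + 0.1 + 0 = 2.74
Σ x·lx·mx = 6.22; T = 6.22/2.74 = 2.27007…
r ≈ ln(R0)/T = ln(2.74)/2.27007… = 0.44402… → 0.444

0.444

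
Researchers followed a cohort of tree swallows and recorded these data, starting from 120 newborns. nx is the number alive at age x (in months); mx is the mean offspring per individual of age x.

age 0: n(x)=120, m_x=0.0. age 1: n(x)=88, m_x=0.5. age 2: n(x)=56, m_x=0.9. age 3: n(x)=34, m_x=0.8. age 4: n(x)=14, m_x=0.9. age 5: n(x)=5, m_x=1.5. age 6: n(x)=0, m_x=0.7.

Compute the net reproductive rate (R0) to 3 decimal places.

lx = nx/n0 = nx/120: 1, 0.73333…, 0.46667…, 0.28333…, 0.11667…, 0.04167…, 0
lx·mx by age: 0, 0.366667…, 0.42…, 0.226667…, 0.105…, 0.0625…, 0
R0 = Σ lx·mx = 1.180833… → 1.181

1.181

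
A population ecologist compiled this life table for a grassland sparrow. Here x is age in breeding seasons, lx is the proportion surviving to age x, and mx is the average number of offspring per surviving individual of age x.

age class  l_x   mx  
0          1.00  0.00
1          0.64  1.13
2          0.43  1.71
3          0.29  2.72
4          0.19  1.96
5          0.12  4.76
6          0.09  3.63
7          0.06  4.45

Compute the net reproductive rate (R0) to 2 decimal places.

lx·mx by age: 0, 0.7232, 0.7353, 0.7888, 0.3724, 0.5712, 0.3267, 0.267
R0 = Σ lx·mx = 3.7846 → 3.78

3.78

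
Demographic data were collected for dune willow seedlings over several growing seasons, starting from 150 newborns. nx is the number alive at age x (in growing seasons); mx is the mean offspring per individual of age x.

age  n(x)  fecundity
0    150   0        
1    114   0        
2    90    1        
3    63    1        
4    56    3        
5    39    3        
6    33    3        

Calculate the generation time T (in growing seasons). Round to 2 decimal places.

lx = nx/n0 = nx/150: 1, 0.76, 0.6, 0.42, 0.37333…, 0.26, 0.22
lx·mx: 0, 0, 0.6, 0.42, 1.12…, 0.78, 0.66 → R0 = 3.58…
x·lx·mx: 0, 0, 1.2, 1.26, 4.48…, 3.9, 3.96 → Σ = 14.8…
T = 14.8… / 3.58… = 4.134078… → 4.13

4.13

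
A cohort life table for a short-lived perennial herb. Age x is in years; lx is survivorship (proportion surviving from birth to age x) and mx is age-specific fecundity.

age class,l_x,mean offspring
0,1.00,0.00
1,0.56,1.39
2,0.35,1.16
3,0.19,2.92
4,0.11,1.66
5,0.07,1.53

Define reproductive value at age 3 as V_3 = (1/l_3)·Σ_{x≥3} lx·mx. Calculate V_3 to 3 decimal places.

lx·mx for x ≥ 3: 0.5548, 0.1826, 0.1071 → sum = 0.8445
V_3 = 0.8445 / l_3 = 0.8445 / 0.19 = 4.444737… → 4.445

4.445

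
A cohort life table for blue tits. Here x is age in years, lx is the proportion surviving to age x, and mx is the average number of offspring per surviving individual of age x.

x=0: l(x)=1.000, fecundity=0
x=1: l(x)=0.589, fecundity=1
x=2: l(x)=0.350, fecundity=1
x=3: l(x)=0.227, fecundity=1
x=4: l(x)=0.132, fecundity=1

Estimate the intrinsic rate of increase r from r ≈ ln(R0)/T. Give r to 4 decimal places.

0.1355

R0 = Σ lx·mx = 0 + 0.589 + 0.35 + 0.227 + 0.132 = 1.298
Σ x·lx·mx = 2.498; T = 2.498/1.298 = 1.9245…
r ≈ ln(R0)/T = ln(1.298)/1.9245… = 0.135529… → 0.1355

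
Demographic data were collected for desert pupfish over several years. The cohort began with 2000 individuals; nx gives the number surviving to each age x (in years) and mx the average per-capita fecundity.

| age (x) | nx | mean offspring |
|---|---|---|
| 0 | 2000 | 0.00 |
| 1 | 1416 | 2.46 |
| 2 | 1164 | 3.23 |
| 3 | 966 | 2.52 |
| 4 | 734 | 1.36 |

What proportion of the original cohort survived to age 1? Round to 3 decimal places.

0.708

l_1 = n_1/n_0 = 1416/2000 = 0.708 → 0.708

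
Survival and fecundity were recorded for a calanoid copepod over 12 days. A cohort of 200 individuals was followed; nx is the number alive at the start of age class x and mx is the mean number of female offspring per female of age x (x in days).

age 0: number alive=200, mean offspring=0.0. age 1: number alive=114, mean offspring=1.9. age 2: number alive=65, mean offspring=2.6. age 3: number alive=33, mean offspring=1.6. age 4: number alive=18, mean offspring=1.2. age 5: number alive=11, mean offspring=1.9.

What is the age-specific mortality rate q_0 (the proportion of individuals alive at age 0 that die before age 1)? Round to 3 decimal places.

0.430

lx = nx/n0 = nx/200: 1, 0.57, 0.325, 0.165, 0.09, 0.055
q_0 = (l_0 − l_1) / l_0 = (1 − 0.57) / 1
     = 0.43 / 1 = 0.43 → 0.430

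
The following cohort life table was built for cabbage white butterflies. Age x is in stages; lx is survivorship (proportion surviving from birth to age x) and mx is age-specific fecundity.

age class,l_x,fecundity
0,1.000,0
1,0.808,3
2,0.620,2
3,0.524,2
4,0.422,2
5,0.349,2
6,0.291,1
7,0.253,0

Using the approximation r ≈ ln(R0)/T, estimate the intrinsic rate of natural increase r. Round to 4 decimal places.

0.7381

R0 = Σ lx·mx = 0 + 2.424 + 1.24 + 1.048 + 0.844 + 0.698 + 0.291 + 0 = 6.545
Σ x·lx·mx = 16.66; T = 16.66/6.545 = 2.54545…
r ≈ ln(R0)/T = ln(6.545)/2.54545… = 0.738061… → 0.7381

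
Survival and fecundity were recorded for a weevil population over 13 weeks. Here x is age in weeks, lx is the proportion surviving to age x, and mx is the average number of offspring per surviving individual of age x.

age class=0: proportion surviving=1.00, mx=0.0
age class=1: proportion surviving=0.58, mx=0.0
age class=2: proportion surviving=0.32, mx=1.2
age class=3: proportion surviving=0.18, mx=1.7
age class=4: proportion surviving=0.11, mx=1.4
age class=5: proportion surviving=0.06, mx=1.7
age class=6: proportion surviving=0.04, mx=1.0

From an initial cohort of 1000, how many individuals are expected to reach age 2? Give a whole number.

320

Expected survivors = N0 · l_2 = 1000 × 0.32 = 320 → 320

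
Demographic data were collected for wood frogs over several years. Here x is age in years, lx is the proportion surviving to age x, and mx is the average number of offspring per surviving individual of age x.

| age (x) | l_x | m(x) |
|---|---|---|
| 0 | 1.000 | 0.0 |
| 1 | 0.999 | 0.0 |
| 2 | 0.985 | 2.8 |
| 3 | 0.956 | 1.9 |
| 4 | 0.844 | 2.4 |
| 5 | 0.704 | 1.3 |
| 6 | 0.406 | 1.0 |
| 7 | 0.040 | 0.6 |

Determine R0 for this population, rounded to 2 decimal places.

7.95

lx·mx by age: 0, 0, 2.758, 1.8164, 2.0256, 0.9152, 0.406, 0.024
R0 = Σ lx·mx = 7.9452 → 7.95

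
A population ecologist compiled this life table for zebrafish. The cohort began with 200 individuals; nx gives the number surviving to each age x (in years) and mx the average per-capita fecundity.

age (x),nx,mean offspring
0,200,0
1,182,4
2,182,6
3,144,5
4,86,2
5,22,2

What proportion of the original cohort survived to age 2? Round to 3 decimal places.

l_2 = n_2/n_0 = 182/200 = 0.91 → 0.910

0.910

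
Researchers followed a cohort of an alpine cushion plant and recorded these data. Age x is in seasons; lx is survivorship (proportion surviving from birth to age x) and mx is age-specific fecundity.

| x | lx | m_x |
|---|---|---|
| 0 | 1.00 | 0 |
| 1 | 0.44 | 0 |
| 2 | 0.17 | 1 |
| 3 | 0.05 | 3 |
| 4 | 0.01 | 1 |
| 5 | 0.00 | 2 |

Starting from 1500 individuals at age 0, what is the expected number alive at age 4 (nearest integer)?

15

Expected survivors = N0 · l_4 = 1500 × 0.01 = 15 → 15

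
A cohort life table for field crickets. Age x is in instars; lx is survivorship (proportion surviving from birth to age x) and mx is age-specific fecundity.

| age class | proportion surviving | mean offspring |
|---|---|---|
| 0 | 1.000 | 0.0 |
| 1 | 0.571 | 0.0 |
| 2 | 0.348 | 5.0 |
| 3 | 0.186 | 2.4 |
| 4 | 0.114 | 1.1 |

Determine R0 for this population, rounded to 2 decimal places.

lx·mx by age: 0, 0, 1.74, 0.4464, 0.1254
R0 = Σ lx·mx = 2.3118 → 2.31

2.31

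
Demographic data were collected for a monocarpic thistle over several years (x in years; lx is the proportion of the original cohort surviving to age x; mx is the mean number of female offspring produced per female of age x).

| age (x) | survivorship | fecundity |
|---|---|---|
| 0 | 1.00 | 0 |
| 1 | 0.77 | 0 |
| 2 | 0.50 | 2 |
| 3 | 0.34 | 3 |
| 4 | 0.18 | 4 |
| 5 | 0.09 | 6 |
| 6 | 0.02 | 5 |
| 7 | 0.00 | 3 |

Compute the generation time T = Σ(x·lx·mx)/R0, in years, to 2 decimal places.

lx·mx: 0, 0, 1, 1.02, 0.72, 0.54, 0.1, 0 → R0 = 3.38
x·lx·mx: 0, 0, 2, 3.06, 2.88, 2.7, 0.6, 0 → Σ = 11.24
T = 11.24 / 3.38 = 3.325444… → 3.33

3.33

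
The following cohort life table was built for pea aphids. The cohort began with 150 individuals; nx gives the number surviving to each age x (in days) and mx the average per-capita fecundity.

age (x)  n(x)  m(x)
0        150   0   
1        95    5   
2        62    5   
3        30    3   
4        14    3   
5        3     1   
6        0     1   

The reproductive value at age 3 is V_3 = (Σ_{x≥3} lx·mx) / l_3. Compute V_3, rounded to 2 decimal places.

lx = nx/n0 = nx/150: 1, 0.63333…, 0.41333…, 0.2, 0.09333…, 0.02, 0
lx·mx for x ≥ 3: 0.6, 0.28…, 0.02, 0 → sum = 0.9…
V_3 = 0.9… / l_3 = 0.9… / 0.2 = 4.5… → 4.50

4.50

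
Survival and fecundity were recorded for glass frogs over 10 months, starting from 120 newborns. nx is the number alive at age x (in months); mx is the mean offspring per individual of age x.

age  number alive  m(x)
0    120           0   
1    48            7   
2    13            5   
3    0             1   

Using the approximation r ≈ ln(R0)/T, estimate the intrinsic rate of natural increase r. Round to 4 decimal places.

lx = nx/n0 = nx/120: 1, 0.4, 0.10833…, 0
R0 = Σ lx·mx = 0 + 2.8 + 0.54167… + 0 = 3.341667…
Σ x·lx·mx = 3.883333…; T = 3.883333…/3.341667… = 1.16209…
r ≈ ln(R0)/T = ln(3.341667…)/1.16209… = 1.038185… → 1.0382

1.0382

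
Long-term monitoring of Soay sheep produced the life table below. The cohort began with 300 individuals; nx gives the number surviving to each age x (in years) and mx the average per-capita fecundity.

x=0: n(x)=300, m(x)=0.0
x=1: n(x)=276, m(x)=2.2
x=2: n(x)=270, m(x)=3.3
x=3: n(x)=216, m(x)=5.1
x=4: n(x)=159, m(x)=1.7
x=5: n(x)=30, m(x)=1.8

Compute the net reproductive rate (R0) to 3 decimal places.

lx = nx/n0 = nx/300: 1, 0.92, 0.9, 0.72, 0.53, 0.1
lx·mx by age: 0, 2.024, 2.97, 3.672, 0.901, 0.18
R0 = Σ lx·mx = 9.747 → 9.747

9.747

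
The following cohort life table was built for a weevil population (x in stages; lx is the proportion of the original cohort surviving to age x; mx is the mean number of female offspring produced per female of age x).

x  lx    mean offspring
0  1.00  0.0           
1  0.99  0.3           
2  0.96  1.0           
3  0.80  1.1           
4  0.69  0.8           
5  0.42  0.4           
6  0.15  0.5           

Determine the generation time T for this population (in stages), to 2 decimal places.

lx·mx: 0, 0.297, 0.96, 0.88, 0.552, 0.168, 0.075 → R0 = 2.932
x·lx·mx: 0, 0.297, 1.92, 2.64, 2.208, 0.84, 0.45 → Σ = 8.355
T = 8.355 / 2.932 = 2.849591… → 2.85

2.85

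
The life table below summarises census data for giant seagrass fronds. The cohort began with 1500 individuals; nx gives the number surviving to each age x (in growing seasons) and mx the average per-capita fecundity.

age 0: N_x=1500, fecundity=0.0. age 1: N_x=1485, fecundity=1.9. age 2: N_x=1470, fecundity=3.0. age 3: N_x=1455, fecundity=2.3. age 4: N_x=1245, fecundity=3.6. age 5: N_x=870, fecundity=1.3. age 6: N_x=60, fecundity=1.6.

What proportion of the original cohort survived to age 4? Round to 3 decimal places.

l_4 = n_4/n_0 = 1245/1500 = 0.83 → 0.830

0.830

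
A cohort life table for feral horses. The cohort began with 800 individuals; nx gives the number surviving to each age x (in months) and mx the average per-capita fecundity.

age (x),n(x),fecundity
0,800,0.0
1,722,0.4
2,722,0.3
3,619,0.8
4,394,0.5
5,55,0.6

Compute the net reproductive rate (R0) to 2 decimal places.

lx = nx/n0 = nx/800: 1, 0.9025, 0.9025, 0.77375, 0.4925, 0.06875
lx·mx by age: 0, 0.361, 0.27075, 0.619, 0.24625, 0.04125
R0 = Σ lx·mx = 1.53825 → 1.54

1.54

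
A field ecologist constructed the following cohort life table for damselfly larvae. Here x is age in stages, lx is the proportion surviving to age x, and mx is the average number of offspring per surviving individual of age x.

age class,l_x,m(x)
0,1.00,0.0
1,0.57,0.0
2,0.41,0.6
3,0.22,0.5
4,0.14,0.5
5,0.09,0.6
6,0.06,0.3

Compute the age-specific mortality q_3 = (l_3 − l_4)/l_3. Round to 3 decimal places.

q_3 = (l_3 − l_4) / l_3 = (0.22 − 0.14) / 0.22
     = 0.08 / 0.22 = 0.363636… → 0.364

0.364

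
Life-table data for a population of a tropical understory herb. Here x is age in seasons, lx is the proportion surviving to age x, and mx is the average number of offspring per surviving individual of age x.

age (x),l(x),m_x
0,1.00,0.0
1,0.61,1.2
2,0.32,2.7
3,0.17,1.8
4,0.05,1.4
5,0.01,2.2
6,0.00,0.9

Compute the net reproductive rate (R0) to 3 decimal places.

1.994

lx·mx by age: 0, 0.732, 0.864, 0.306, 0.07, 0.022, 0
R0 = Σ lx·mx = 1.994 → 1.994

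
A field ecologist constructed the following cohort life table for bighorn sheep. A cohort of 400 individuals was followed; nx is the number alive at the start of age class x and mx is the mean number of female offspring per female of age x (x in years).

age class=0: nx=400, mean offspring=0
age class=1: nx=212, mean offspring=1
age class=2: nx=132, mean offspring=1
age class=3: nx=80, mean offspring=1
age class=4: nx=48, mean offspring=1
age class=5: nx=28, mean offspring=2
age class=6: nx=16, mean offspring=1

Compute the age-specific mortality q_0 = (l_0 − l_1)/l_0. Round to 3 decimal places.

lx = nx/n0 = nx/400: 1, 0.53, 0.33, 0.2, 0.12, 0.07, 0.04
q_0 = (l_0 − l_1) / l_0 = (1 − 0.53) / 1
     = 0.47 / 1 = 0.47 → 0.470

0.470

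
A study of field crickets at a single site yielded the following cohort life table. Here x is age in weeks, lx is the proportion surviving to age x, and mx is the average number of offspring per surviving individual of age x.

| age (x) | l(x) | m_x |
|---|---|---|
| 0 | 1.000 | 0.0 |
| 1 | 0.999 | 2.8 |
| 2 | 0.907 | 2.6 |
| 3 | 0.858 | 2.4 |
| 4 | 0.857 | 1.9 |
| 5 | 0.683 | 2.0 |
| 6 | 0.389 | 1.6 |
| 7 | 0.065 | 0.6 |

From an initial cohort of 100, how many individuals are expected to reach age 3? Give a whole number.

Expected survivors = N0 · l_3 = 100 × 0.858 = 85.8 → 86

86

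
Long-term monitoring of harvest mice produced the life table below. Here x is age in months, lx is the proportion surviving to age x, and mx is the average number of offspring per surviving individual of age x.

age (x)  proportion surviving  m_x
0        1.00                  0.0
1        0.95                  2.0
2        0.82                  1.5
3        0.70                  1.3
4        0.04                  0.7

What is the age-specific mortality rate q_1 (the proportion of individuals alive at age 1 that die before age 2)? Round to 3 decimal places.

0.137

q_1 = (l_1 − l_2) / l_1 = (0.95 − 0.82) / 0.95
     = 0.13 / 0.95 = 0.136842… → 0.137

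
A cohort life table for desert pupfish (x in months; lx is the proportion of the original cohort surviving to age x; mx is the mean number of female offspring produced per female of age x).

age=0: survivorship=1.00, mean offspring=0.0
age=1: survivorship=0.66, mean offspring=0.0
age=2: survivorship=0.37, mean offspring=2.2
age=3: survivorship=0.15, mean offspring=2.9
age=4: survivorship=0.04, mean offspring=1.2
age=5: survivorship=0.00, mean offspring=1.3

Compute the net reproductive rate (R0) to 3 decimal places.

1.297

lx·mx by age: 0, 0, 0.814, 0.435, 0.048, 0
R0 = Σ lx·mx = 1.297 → 1.297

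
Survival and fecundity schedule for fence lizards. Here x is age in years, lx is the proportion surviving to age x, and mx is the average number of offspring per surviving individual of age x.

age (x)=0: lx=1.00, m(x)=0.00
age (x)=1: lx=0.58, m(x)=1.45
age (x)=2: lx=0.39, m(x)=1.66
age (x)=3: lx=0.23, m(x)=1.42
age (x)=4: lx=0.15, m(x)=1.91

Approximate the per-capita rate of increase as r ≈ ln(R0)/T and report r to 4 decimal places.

0.3662

R0 = Σ lx·mx = 0 + 0.841 + 0.6474 + 0.3266 + 0.2865 = 2.1015
Σ x·lx·mx = 4.2616; T = 4.2616/2.1015 = 2.02788…
r ≈ ln(R0)/T = ln(2.1015)/2.02788… = 0.36622… → 0.3662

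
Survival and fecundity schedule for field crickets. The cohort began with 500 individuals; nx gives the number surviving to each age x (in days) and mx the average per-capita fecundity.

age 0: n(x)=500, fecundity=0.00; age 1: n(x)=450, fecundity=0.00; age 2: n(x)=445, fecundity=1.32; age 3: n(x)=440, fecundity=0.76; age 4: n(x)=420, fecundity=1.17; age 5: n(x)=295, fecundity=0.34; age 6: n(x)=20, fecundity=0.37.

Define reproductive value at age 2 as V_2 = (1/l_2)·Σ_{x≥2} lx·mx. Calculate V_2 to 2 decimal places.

lx = nx/n0 = nx/500: 1, 0.9, 0.89, 0.88, 0.84, 0.59, 0.04
lx·mx for x ≥ 2: 1.1748, 0.6688, 0.9828, 0.2006, 0.0148 → sum = 3.0418
V_2 = 3.0418 / l_2 = 3.0418 / 0.89 = 3.417753… → 3.42

3.42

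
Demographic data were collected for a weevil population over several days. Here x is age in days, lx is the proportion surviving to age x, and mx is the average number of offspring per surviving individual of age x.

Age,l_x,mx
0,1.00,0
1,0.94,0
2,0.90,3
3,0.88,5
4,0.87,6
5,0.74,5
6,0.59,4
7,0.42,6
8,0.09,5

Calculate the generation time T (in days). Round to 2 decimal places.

4.37

lx·mx: 0, 0, 2.7, 4.4, 5.22, 3.7, 2.36, 2.52, 0.45 → R0 = 21.35
x·lx·mx: 0, 0, 5.4, 13.2, 20.88, 18.5, 14.16, 17.64, 3.6 → Σ = 93.38
T = 93.38 / 21.35 = 4.37377… → 4.37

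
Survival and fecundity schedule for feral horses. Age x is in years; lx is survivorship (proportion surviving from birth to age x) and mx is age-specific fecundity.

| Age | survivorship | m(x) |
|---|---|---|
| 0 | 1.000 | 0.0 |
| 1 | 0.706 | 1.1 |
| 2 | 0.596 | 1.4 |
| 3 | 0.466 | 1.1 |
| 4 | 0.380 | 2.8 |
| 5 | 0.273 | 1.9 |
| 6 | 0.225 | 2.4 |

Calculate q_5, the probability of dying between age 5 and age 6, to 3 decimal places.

0.176

q_5 = (l_5 − l_6) / l_5 = (0.273 − 0.225) / 0.273
     = 0.048 / 0.273 = 0.175824… → 0.176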